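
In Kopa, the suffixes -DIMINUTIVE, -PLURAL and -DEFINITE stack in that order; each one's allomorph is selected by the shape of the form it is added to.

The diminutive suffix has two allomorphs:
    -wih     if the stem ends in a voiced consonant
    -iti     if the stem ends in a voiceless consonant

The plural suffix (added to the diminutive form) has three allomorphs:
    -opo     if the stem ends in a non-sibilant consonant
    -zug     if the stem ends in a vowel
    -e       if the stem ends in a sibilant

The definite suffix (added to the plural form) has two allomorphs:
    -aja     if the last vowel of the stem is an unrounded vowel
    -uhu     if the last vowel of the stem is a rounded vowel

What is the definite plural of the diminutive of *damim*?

damimwihopouhu

*damim* — final consonant /m/ (voiced) → -wih → *damimwih*.
The diminutive form *damimwih*: final sound = /h/, a non-sibilant consonant → -opo → *damimwihopo*.
Since the last vowel of the plural form *damimwihopo* is /o/ (a rounded vowel), it takes -uhu, giving *damimwihopouhu*.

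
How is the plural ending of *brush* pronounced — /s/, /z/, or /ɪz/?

/ɪz/

The stem *brush* ends in a sibilant (/s, z, ʃ, ʒ, tʃ, dʒ/).
The plural suffix surfaces as /ɪz/ after sibilants, /s/ after other voiceless consonants, and /z/ after other voiced sounds.
So the plural -s on *brush* is pronounced /ɪz/.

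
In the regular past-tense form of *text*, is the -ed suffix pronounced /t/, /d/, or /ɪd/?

The stem *text* ends in /t/ or /d/.
The -ed suffix is realized as /ɪd/ after /t, d/; as /t/ after other voiceless consonants; and as /d/ after other voiced sounds.
So -ed on *text* is pronounced /ɪd/.

/ɪd/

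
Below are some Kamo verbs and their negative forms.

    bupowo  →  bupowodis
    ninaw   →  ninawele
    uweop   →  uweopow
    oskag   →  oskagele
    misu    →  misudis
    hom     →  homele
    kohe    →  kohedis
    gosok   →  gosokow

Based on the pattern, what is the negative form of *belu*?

beludis

The alternation tracks the final sound of the stem — -ow when the stem ends in a voiceless consonant (*uweop*, *gosok*); -ele when the stem ends in a voiced consonant (*ninaw*, *oskag*, *hom*); -dis when the stem ends in a vowel (*bupowo*, *misu*, *kohe*).
*belu* — final sound /u/ (a vowel) → -dis → *beludis*.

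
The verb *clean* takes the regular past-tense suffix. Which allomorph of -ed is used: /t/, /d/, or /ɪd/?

/d/

The stem *clean* ends in a voiced sound other than /d/.
The -ed suffix is realized as /ɪd/ after /t, d/; as /t/ after other voiceless consonants; and as /d/ after other voiced sounds.
So -ed on *clean* is pronounced /d/.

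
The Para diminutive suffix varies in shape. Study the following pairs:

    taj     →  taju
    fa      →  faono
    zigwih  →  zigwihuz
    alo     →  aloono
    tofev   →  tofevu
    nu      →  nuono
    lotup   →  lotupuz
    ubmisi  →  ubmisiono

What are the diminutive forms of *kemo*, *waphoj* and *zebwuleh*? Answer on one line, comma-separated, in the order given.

The alternation tracks the final sound of the stem — -uz when the stem ends in a voiceless consonant (*zigwih*, *lotup*); -u when the stem ends in a voiced consonant (*taj*, *tofev*); -ono when the stem ends in a vowel (*fa*, *alo*, *nu*, *ubmisi*).
The final sound of *kemo* is /o/, which is a vowel, so the suffix is -ono, giving *kemoono*.
Since the final sound of *waphoj* is /j/ (a voiced consonant), it takes -u, giving *waphoju*.
The final sound of *zebwuleh* is /h/, which is a voiceless consonant, so the suffix is -uz, giving *zebwulehuz*.

kemoono, waphoju, zebwulehuz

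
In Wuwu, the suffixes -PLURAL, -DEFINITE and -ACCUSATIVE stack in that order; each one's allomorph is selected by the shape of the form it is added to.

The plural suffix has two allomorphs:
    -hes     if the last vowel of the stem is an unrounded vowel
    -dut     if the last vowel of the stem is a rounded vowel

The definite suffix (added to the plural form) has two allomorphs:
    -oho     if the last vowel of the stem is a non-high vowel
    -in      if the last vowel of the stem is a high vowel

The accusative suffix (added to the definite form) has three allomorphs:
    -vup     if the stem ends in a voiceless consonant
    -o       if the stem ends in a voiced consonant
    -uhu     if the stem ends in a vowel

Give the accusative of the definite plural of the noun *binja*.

binjahesohouhu

*binja* — last vowel /a/ (an unrounded vowel) → -hes → *binjahes*.
The plural form *binjahes*: last vowel = /e/, a non-high vowel → -oho → *binjahesoho*.
The definite form *binjahesoho*: final sound = /o/, a vowel → -uhu → *binjahesohouhu*.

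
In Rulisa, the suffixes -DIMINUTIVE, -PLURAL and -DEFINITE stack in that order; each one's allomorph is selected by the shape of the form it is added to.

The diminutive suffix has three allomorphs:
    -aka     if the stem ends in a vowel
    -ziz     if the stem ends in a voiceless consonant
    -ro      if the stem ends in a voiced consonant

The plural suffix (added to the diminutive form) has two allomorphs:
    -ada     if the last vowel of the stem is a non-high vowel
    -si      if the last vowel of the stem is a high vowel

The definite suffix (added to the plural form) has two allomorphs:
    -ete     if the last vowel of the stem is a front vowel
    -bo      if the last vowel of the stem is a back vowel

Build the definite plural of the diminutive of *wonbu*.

The final sound of *wonbu* is /u/, which is a vowel, so the diminutive suffix is -aka, giving *wonbuaka*.
The diminutive form *wonbuaka* — last vowel /a/ (a non-high vowel) → -ada → *wonbuakaada*.
The last vowel of the plural form *wonbuakaada* is /a/, which is a back vowel, so the definite suffix is -bo, giving *wonbuakaadabo*.

wonbuakaadabo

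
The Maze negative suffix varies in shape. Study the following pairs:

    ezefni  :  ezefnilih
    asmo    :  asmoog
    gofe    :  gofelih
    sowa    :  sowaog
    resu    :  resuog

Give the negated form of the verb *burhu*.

burhuog

The alternation tracks the last vowel of the stem — -lih when the last vowel of the stem is a front vowel (*ezefni*, *gofe*); -og when the last vowel of the stem is a back vowel (*asmo*, *sowa*, *resu*).
The last vowel of *burhu* is /u/, which is a back vowel, so the suffix is -og, giving *burhuog*.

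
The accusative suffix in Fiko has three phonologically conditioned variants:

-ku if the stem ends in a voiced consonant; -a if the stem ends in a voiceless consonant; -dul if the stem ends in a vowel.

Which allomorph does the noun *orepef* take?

The final sound of *orepef* is /f/, which is a voiceless consonant, so the suffix is -a.

-a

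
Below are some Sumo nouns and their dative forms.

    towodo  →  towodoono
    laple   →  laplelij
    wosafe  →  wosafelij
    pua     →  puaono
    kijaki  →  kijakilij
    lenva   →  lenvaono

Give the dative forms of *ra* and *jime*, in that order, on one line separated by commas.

Looking at the last vowel of each stem: -lij when the last vowel of the stem is a front vowel (*laple*, *wosafe*, *kijaki*); -ono when the last vowel of the stem is a back vowel (*towodo*, *pua*, *lenva*).
*ra*: last vowel = /a/, a back vowel → -ono → *raono*.
*jime* — last vowel /e/ (a front vowel) → -lij → *jimelij*.

raono, jimelij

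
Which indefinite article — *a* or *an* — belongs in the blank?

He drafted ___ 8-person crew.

an

The indefinite article is chosen by the initial *sound* of the following word, not its spelling.
The number *8* is spoken "eight", beginning with /eɪt/ — a vowel sound.
So the article is *an*: He drafted an 8-person crew.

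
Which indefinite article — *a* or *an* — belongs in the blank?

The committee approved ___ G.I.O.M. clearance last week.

The indefinite article is chosen by the initial *sound* of the following word, not its spelling.
The initialism *G.I.O.M.* is read letter by letter; the first letter, G, is pronounced /dʒiː/, which begins with a consonant sound.
So the article is *a*: The committee approved a G.I.O.M. clearance last week.

a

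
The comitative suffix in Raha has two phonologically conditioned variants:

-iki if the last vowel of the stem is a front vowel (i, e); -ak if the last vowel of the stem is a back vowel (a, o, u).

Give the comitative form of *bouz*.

bouzak

Since the last vowel of *bouz* is /u/ (a back vowel), it takes -ak, giving *bouzak*.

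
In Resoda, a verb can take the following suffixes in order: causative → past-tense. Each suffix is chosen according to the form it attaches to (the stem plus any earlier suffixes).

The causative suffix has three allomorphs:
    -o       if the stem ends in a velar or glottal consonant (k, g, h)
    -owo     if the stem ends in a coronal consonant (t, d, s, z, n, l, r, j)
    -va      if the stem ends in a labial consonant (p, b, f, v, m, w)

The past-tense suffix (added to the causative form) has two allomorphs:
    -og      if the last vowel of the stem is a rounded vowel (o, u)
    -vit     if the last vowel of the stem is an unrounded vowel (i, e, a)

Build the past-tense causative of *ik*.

*ik* — final consonant /k/ (velar/glottal) → -o → *iko*.
The last vowel of the causative form *iko* is /o/, which is a rounded vowel, so the past-tense suffix is -og, giving *ikoog*.

ikoog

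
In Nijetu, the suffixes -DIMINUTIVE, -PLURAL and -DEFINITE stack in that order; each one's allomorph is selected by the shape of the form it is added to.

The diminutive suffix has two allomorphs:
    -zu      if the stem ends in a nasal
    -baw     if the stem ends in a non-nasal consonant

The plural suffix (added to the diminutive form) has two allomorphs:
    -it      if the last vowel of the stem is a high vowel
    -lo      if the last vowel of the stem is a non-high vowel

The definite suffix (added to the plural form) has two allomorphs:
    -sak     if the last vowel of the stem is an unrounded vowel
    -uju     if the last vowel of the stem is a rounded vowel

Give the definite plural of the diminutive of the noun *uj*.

ujbawlouju

The final consonant of *uj* is /j/, which is non-nasal, so the diminutive suffix is -baw, giving *ujbaw*.
The last vowel of the diminutive form *ujbaw* is /a/, which is a non-high vowel, so the plural suffix is -lo, giving *ujbawlo*.
Since the last vowel of the plural form *ujbawlo* is /o/ (a rounded vowel), it takes -uju, giving *ujbawlouju*.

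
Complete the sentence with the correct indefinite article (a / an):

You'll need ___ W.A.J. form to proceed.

The indefinite article is chosen by the initial *sound* of the following word, not its spelling.
The initialism *W.A.J.* is read letter by letter; the first letter, W, is pronounced /ˈdʌbəl.juː/, which begins with a consonant sound.
So the article is *a*: You'll need a W.A.J. form to proceed.

a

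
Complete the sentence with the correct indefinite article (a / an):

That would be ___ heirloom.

an

The indefinite article is chosen by the initial *sound* of the following word, not its spelling.
*heirloom* begins with the sound /ɛ/ (silent h) — a vowel sound.
So the article is *an*: That would be an heirloom.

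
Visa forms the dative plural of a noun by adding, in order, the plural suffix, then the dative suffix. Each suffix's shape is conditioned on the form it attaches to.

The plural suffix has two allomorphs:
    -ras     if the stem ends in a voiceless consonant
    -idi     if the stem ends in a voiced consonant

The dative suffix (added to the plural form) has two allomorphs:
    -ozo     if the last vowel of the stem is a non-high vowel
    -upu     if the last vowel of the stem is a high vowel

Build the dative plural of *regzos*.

*regzos*: final consonant = /s/, voiceless → -ras → *regzosras*.
The last vowel of the plural form *regzosras* is /a/, which is a non-high vowel, so the dative suffix is -ozo, giving *regzosrasozo*.

regzosrasozo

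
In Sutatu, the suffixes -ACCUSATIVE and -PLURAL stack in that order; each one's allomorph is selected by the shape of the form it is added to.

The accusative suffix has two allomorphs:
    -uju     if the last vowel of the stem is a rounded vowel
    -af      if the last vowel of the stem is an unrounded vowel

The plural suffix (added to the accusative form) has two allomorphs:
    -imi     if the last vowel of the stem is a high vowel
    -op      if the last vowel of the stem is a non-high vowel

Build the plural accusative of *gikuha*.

gikuhaafop

The last vowel of *gikuha* is /a/, which is an unrounded vowel, so the accusative suffix is -af, giving *gikuhaaf*.
The accusative form *gikuhaaf*: last vowel = /a/, a non-high vowel → -op → *gikuhaafop*.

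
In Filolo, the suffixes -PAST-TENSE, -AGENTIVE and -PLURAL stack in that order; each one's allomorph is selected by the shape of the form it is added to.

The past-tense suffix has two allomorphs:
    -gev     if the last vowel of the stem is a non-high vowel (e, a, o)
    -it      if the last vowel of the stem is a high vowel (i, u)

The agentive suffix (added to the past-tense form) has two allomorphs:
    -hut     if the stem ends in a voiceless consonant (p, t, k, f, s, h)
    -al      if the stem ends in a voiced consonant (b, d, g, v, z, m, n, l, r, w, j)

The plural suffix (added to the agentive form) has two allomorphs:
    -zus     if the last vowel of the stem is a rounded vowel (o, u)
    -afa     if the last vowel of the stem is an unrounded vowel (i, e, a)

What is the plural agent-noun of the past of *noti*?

*noti*: last vowel = /i/, a high vowel → -it → *notiit*.
The past-tense form *notiit*: final consonant = /t/, voiceless → -hut → *notiithut*.
The agentive form *notiithut*: last vowel = /u/, a rounded vowel → -zus → *notiithutzus*.

notiithutzus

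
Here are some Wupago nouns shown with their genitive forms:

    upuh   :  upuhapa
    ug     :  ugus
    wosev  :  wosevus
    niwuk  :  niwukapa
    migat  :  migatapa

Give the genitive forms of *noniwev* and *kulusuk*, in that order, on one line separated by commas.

noniwevus, kulusukapa

The pattern is voicing of the final consonant: -apa when the stem ends in a voiceless consonant (*upuh*, *niwuk*, *migat*); -us when the stem ends in a voiced consonant (*ug*, *wosev*).
The final consonant of *noniwev* is /v/, which is voiced, so the suffix is -us, giving *noniwevus*.
The final consonant of *kulusuk* is /k/, which is voiceless, so the suffix is -apa, giving *kulusukapa*.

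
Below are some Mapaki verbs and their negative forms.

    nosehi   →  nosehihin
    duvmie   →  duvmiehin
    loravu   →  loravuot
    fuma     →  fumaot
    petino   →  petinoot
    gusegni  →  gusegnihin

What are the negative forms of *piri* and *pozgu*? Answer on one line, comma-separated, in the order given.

pirihin, pozguot

Looking at the last vowel of each stem: -hin when the last vowel of the stem is a front vowel (*nosehi*, *duvmie*, *gusegni*); -ot when the last vowel of the stem is a back vowel (*loravu*, *fuma*, *petino*).
*piri*: last vowel = /i/, a front vowel → -hin → *pirihin*.
*pozgu*: last vowel = /u/, a back vowel → -ot → *pozguot*.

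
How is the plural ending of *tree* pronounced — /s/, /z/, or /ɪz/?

/z/

The stem *tree* ends in a voiced non-sibilant sound.
The plural suffix surfaces as /ɪz/ after sibilants, /s/ after other voiceless consonants, and /z/ after other voiced sounds.
So the plural -s on *tree* is pronounced /z/.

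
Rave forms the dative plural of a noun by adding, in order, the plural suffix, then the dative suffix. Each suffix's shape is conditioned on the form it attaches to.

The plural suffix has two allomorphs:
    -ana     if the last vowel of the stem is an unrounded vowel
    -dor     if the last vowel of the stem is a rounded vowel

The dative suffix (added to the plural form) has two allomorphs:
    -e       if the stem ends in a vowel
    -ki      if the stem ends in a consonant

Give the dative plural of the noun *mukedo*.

mukedodorki

*mukedo* — last vowel /o/ (a rounded vowel) → -dor → *mukedodor*.
The final sound of the plural form *mukedodor* is /r/, which is a consonant, so the dative suffix is -ki, giving *mukedodorki*.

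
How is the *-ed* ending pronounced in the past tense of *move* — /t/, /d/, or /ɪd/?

/d/

The stem *move* ends in a voiced sound other than /d/.
The -ed suffix is realized as /ɪd/ after /t, d/; as /t/ after other voiceless consonants; and as /d/ after other voiced sounds.
So -ed on *move* is pronounced /d/.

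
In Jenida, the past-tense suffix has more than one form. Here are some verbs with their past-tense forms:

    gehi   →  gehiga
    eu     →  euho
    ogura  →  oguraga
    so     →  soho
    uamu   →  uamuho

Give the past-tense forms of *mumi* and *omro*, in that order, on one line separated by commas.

mumiga, omroho

Looking at the last vowel of each stem: -ho when the last vowel of the stem is a rounded vowel (*eu*, *so*, *uamu*); -ga when the last vowel of the stem is an unrounded vowel (*gehi*, *ogura*).
*mumi*: last vowel = /i/, an unrounded vowel → -ga → *mumiga*.
Since the last vowel of *omro* is /o/ (a rounded vowel), it takes -ho, giving *omroho*.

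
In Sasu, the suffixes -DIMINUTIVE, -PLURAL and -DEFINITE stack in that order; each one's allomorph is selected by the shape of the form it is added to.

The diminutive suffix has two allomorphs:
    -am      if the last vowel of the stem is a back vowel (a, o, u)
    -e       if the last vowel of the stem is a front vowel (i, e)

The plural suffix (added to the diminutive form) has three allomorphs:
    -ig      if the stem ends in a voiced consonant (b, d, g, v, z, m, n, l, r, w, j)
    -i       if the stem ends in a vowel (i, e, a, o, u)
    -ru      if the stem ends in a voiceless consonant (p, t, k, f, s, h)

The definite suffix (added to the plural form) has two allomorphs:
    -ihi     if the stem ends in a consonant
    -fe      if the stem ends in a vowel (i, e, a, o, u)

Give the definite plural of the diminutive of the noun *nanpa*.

*nanpa* — last vowel /a/ (a back vowel) → -am → *nanpaam*.
Since the final sound of the diminutive form *nanpaam* is /m/ (a voiced consonant), it takes -ig, giving *nanpaamig*.
Since the final sound of the plural form *nanpaamig* is /g/ (a consonant), it takes -ihi, giving *nanpaamigihi*.

nanpaamigihi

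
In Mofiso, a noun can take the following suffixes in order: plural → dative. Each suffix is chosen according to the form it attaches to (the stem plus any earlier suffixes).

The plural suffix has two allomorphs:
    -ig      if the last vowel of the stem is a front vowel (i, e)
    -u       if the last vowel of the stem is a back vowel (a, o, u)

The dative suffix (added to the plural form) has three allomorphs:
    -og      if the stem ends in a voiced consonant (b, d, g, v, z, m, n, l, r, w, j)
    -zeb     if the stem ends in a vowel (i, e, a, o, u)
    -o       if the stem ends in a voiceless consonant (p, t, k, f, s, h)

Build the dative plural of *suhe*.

*suhe* — last vowel /e/ (a front vowel) → -ig → *suheig*.
The final sound of the plural form *suheig* is /g/, which is a voiced consonant, so the dative suffix is -og, giving *suheigog*.

suheigog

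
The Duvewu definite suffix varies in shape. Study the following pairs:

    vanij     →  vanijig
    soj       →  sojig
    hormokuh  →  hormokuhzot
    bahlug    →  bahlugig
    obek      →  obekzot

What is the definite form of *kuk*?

kukzot

The suffix is conditioned by the final consonant: -zot when the stem ends in a voiceless consonant (*hormokuh*, *obek*); -ig when the stem ends in a voiced consonant (*vanij*, *soj*, *bahlug*).
Since the final consonant of *kuk* is /k/ (voiceless), it takes -zot, giving *kukzot*.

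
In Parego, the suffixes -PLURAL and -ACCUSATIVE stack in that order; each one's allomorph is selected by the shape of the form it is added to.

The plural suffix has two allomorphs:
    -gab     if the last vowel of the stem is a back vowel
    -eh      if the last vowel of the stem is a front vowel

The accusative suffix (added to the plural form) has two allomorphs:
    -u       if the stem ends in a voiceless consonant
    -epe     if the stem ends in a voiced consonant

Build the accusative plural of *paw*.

*paw* — last vowel /a/ (a back vowel) → -gab → *pawgab*.
The plural form *pawgab*: final consonant = /b/, voiced → -epe → *pawgabepe*.

pawgabepe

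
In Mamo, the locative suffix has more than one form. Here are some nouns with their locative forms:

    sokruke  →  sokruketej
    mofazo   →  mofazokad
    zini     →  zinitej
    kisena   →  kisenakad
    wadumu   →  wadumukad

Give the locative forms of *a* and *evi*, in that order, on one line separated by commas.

The suffix is conditioned by the last vowel: -tej when the last vowel of the stem is a front vowel (*sokruke*, *zini*); -kad when the last vowel of the stem is a back vowel (*mofazo*, *kisena*, *wadumu*).
*a*: last vowel = /a/, a back vowel → -kad → *akad*.
*evi* — last vowel /i/ (a front vowel) → -tej → *evitej*.

akad, evitej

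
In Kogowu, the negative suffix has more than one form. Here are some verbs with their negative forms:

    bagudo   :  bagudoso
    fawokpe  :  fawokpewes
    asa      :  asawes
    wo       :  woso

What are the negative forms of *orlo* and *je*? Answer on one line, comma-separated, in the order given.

The suffix is conditioned by the last vowel: -so when the last vowel of the stem is a rounded vowel (*bagudo*, *wo*); -wes when the last vowel of the stem is an unrounded vowel (*fawokpe*, *asa*).
*orlo* — last vowel /o/ (a rounded vowel) → -so → *orloso*.
Since the last vowel of *je* is /e/ (an unrounded vowel), it takes -wes, giving *jewes*.

orloso, jewes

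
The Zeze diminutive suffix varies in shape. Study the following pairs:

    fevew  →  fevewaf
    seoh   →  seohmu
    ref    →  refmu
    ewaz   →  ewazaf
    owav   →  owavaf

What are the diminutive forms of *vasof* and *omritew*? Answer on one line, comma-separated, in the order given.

The alternation tracks the final consonant of the stem — -mu when the stem ends in a voiceless consonant (*seoh*, *ref*); -af when the stem ends in a voiced consonant (*fevew*, *ewaz*, *owav*).
*vasof* — final consonant /f/ (voiceless) → -mu → *vasofmu*.
*omritew* — final consonant /w/ (voiced) → -af → *omritewaf*.

vasofmu, omritewaf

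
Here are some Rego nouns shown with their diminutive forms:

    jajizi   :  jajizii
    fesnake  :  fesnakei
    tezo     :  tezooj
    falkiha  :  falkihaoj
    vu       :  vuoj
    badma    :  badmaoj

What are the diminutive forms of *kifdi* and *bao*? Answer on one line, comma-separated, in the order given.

kifdii, baooj

Looking at the last vowel of each stem: -i when the last vowel of the stem is a front vowel (*jajizi*, *fesnake*); -oj when the last vowel of the stem is a back vowel (*tezo*, *falkiha*, *vu*, *badma*).
Since the last vowel of *kifdi* is /i/ (a front vowel), it takes -i, giving *kifdii*.
*bao*: last vowel = /o/, a back vowel → -oj → *baooj*.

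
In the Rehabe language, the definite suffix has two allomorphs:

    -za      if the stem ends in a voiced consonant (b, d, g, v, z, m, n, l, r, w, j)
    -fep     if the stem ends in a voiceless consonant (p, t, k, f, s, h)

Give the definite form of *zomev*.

zomevza

The final consonant of *zomev* is /v/, which is voiced, so the suffix is -za, giving *zomevza*.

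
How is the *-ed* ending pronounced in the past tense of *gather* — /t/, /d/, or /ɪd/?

The stem *gather* ends in a voiced sound other than /d/.
The -ed suffix is realized as /ɪd/ after /t, d/; as /t/ after other voiceless consonants; and as /d/ after other voiced sounds.
So -ed on *gather* is pronounced /d/.

/d/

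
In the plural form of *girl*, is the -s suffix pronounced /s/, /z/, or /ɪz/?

The stem *girl* ends in a voiced non-sibilant sound.
The plural suffix surfaces as /ɪz/ after sibilants, /s/ after other voiceless consonants, and /z/ after other voiced sounds.
So the plural -s on *girl* is pronounced /z/.

/z/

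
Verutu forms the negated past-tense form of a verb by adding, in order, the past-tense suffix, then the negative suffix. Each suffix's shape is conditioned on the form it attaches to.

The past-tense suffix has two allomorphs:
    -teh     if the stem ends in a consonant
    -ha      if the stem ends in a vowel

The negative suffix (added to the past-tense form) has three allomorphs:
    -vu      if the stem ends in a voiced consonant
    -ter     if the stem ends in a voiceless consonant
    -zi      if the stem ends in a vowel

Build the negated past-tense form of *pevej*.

pevejtehter

Since the final sound of *pevej* is /j/ (a consonant), it takes -teh, giving *pevejteh*.
Since the final sound of the past-tense form *pevejteh* is /h/ (a voiceless consonant), it takes -ter, giving *pevejtehter*.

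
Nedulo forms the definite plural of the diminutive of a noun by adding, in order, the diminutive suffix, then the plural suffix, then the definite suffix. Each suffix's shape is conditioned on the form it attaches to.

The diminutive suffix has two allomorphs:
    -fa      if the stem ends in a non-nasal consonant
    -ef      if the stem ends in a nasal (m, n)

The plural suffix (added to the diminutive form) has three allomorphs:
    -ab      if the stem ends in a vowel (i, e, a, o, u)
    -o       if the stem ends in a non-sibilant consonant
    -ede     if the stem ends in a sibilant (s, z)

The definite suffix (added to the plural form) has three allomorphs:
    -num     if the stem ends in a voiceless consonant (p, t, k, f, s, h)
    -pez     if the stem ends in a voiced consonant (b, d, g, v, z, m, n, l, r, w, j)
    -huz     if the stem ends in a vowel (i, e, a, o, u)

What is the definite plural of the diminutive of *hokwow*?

hokwowfaabpez

The final consonant of *hokwow* is /w/, which is non-nasal, so the diminutive suffix is -fa, giving *hokwowfa*.
The diminutive form *hokwowfa*: final sound = /a/, a vowel → -ab → *hokwowfaab*.
Since the final sound of the plural form *hokwowfaab* is /b/ (a voiced consonant), it takes -pez, giving *hokwowfaabpez*.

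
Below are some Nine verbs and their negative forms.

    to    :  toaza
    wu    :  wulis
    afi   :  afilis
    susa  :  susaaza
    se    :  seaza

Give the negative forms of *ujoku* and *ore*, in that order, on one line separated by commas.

ujokulis, oreaza

The suffix is conditioned by the last vowel: -lis when the last vowel of the stem is a high vowel (*wu*, *afi*); -aza when the last vowel of the stem is a non-high vowel (*to*, *susa*, *se*).
The last vowel of *ujoku* is /u/, which is a high vowel, so the suffix is -lis, giving *ujokulis*.
*ore* — last vowel /e/ (a non-high vowel) → -aza → *oreaza*.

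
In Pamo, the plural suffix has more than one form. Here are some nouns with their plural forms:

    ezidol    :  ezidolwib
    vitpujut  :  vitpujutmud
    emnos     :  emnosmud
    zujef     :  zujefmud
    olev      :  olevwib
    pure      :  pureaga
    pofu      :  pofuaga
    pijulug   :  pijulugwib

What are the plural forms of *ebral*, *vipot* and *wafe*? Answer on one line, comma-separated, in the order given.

The suffix is conditioned by the final sound: -mud when the stem ends in a voiceless consonant (*vitpujut*, *emnos*, *zujef*); -wib when the stem ends in a voiced consonant (*ezidol*, *olev*, *pijulug*); -aga when the stem ends in a vowel (*pure*, *pofu*).
The final sound of *ebral* is /l/, which is a voiced consonant, so the suffix is -wib, giving *ebralwib*.
*vipot*: final sound = /t/, a voiceless consonant → -mud → *vipotmud*.
The final sound of *wafe* is /e/, which is a vowel, so the suffix is -aga, giving *wafeaga*.

ebralwib, vipotmud, wafeaga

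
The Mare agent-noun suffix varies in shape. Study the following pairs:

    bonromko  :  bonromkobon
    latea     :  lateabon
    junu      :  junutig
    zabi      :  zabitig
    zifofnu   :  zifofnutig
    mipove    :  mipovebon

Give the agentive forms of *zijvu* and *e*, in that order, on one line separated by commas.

zijvutig, ebon

Looking at the last vowel of each stem: -tig when the last vowel of the stem is a high vowel (*junu*, *zabi*, *zifofnu*); -bon when the last vowel of the stem is a non-high vowel (*bonromko*, *latea*, *mipove*).
*zijvu*: last vowel = /u/, a high vowel → -tig → *zijvutig*.
The last vowel of *e* is /e/, which is a non-high vowel, so the suffix is -bon, giving *ebon*.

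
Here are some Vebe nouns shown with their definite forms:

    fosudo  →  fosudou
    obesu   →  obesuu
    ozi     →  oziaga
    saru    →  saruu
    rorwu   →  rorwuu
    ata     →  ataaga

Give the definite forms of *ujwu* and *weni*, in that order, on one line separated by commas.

The pattern is rounding harmony: -u when the last vowel of the stem is a rounded vowel (*fosudo*, *obesu*, *saru*, *rorwu*); -aga when the last vowel of the stem is an unrounded vowel (*ozi*, *ata*).
The last vowel of *ujwu* is /u/, which is a rounded vowel, so the suffix is -u, giving *ujwuu*.
Since the last vowel of *weni* is /i/ (an unrounded vowel), it takes -aga, giving *weniaga*.

ujwuu, weniaga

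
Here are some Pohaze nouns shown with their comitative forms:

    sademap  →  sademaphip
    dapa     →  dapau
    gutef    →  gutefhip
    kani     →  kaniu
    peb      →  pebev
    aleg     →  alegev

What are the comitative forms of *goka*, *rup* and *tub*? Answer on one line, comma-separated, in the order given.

The suffix is conditioned by the final sound: -hip when the stem ends in a voiceless consonant (*sademap*, *gutef*); -ev when the stem ends in a voiced consonant (*peb*, *aleg*); -u when the stem ends in a vowel (*dapa*, *kani*).
The final sound of *goka* is /a/, which is a vowel, so the suffix is -u, giving *gokau*.
*rup*: final sound = /p/, a voiceless consonant → -hip → *ruphip*.
*tub*: final sound = /b/, a voiced consonant → -ev → *tubev*.

gokau, ruphip, tubev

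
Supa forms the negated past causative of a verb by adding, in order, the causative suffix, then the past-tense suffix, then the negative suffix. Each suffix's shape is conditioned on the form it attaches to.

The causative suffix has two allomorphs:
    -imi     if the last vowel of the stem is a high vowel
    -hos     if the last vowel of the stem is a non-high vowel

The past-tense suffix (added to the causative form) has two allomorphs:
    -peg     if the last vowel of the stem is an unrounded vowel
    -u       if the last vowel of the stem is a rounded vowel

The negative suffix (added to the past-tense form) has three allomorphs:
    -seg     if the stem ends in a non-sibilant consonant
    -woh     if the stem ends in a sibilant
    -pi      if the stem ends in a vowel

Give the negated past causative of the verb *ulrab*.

ulrabhosupi

*ulrab* — last vowel /a/ (a non-high vowel) → -hos → *ulrabhos*.
Since the last vowel of the causative form *ulrabhos* is /o/ (a rounded vowel), it takes -u, giving *ulrabhosu*.
The final sound of the past-tense form *ulrabhosu* is /u/, which is a vowel, so the negative suffix is -pi, giving *ulrabhosupi*.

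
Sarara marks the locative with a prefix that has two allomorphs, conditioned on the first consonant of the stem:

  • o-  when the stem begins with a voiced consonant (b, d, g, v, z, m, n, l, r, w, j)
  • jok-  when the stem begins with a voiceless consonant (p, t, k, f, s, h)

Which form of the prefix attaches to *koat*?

jok-

Since the first consonant of *koat* is /k/ (voiceless), it takes jok-.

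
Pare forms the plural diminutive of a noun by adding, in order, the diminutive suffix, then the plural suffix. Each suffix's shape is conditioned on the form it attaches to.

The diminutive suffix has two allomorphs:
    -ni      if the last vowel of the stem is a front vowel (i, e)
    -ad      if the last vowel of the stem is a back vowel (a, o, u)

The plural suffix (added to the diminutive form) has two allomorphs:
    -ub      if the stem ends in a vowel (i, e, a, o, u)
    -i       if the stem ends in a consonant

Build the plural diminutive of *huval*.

huvaladi

*huval*: last vowel = /a/, a back vowel → -ad → *huvalad*.
Since the final sound of the diminutive form *huvalad* is /d/ (a consonant), it takes -i, giving *huvaladi*.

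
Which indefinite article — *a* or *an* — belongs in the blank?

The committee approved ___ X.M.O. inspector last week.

an

The indefinite article is chosen by the initial *sound* of the following word, not its spelling.
The initialism *X.M.O.* is read letter by letter; the first letter, X, is pronounced /ɛks/, which begins with a vowel sound.
So the article is *an*: The committee approved an X.M.O. inspector last week.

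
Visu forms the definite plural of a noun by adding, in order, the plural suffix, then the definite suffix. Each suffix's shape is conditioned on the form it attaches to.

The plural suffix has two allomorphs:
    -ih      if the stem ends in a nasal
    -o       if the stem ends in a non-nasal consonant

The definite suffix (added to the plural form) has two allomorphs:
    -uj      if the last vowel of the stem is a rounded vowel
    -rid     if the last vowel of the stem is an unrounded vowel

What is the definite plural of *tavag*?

*tavag*: final consonant = /g/, non-nasal → -o → *tavago*.
The last vowel of the plural form *tavago* is /o/, which is a rounded vowel, so the definite suffix is -uj, giving *tavagouj*.

tavagouj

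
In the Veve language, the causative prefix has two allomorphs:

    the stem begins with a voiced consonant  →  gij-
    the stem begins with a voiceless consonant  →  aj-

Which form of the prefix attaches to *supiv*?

aj-

The first consonant of *supiv* is /s/, which is voiceless, so the prefix is aj-.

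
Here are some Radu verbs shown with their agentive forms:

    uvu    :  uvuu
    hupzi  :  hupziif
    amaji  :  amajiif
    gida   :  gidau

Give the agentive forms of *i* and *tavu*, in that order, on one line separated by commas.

Looking at the last vowel of each stem: -if when the last vowel of the stem is a front vowel (*hupzi*, *amaji*); -u when the last vowel of the stem is a back vowel (*uvu*, *gida*).
*i* — last vowel /i/ (a front vowel) → -if → *iif*.
Since the last vowel of *tavu* is /u/ (a back vowel), it takes -u, giving *tavuu*.

iif, tavuu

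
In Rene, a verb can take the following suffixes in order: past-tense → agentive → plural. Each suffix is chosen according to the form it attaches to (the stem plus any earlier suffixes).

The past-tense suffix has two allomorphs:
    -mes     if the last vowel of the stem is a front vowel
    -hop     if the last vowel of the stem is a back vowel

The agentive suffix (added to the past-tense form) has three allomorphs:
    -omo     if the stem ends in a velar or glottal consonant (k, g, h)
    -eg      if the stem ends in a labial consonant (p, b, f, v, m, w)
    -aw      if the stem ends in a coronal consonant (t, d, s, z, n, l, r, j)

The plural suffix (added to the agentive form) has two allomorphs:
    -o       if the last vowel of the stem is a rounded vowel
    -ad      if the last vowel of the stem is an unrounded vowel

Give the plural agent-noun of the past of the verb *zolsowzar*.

zolsowzarhopegad

Since the last vowel of *zolsowzar* is /a/ (a back vowel), it takes -hop, giving *zolsowzarhop*.
Since the final consonant of the past-tense form *zolsowzarhop* is /p/ (labial), it takes -eg, giving *zolsowzarhopeg*.
The last vowel of the agentive form *zolsowzarhopeg* is /e/, which is an unrounded vowel, so the plural suffix is -ad, giving *zolsowzarhopegad*.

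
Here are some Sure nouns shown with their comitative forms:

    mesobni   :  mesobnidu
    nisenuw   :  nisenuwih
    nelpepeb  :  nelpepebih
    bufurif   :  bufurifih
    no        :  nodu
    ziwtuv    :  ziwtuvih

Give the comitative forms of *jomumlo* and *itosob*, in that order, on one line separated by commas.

jomumlodu, itosobih

The pattern is consonant vs. vowel: -ih when the stem ends in a consonant (*nisenuw*, *nelpepeb*, *bufurif*, *ziwtuv*); -du when the stem ends in a vowel (*mesobni*, *no*).
Since the final sound of *jomumlo* is /o/ (a vowel), it takes -du, giving *jomumlodu*.
The final sound of *itosob* is /b/, which is a consonant, so the suffix is -ih, giving *itosobih*.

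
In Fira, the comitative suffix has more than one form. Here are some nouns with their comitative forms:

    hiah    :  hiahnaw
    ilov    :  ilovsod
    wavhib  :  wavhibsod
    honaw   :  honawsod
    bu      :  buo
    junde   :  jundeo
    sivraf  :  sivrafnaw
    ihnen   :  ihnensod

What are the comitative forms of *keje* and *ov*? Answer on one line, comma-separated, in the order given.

kejeo, ovsod

The alternation tracks the final sound of the stem — -naw when the stem ends in a voiceless consonant (*hiah*, *sivraf*); -sod when the stem ends in a voiced consonant (*ilov*, *wavhib*, *honaw*, *ihnen*); -o when the stem ends in a vowel (*bu*, *junde*).
Since the final sound of *keje* is /e/ (a vowel), it takes -o, giving *kejeo*.
*ov* — final sound /v/ (a voiced consonant) → -sod → *ovsod*.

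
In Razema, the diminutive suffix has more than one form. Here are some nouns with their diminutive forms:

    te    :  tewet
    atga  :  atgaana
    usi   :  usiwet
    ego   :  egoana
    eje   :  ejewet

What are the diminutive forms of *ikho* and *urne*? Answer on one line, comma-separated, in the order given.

ikhoana, urnewet

The suffix is conditioned by the last vowel: -wet when the last vowel of the stem is a front vowel (*te*, *usi*, *eje*); -ana when the last vowel of the stem is a back vowel (*atga*, *ego*).
The last vowel of *ikho* is /o/, which is a back vowel, so the suffix is -ana, giving *ikhoana*.
The last vowel of *urne* is /e/, which is a front vowel, so the suffix is -wet, giving *urnewet*.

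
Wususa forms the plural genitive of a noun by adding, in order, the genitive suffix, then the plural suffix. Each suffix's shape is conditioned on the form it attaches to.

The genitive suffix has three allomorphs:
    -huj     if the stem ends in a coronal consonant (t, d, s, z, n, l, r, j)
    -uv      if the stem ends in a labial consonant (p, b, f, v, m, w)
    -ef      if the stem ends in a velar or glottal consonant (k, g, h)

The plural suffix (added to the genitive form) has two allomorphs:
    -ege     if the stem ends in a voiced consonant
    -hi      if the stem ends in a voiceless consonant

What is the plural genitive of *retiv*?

Since the final consonant of *retiv* is /v/ (labial), it takes -uv, giving *retivuv*.
The final consonant of the genitive form *retivuv* is /v/, which is voiced, so the plural suffix is -ege, giving *retivuvege*.

retivuvege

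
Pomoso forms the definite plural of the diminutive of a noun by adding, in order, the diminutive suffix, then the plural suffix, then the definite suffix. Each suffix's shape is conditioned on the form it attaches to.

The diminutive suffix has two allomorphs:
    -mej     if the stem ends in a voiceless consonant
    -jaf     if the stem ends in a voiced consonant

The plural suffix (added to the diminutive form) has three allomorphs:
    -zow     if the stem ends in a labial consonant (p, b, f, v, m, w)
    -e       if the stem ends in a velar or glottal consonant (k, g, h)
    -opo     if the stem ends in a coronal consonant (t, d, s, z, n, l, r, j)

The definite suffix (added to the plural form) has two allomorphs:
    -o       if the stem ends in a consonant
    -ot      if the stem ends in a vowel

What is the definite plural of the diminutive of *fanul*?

The final consonant of *fanul* is /l/, which is voiced, so the diminutive suffix is -jaf, giving *fanuljaf*.
The final consonant of the diminutive form *fanuljaf* is /f/, which is labial, so the plural suffix is -zow, giving *fanuljafzow*.
The plural form *fanuljafzow* — final sound /w/ (a consonant) → -o → *fanuljafzowo*.

fanuljafzowo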